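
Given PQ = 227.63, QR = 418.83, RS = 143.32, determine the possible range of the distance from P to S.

47.88 ≤ PS ≤ 789.78

The maximum is all hops collinear in one direction: 227.63 + 418.83 + 143.32 = 789.78.
The longest hop is 418.83; the others sum to 370.95. Folding the others back against it leaves at least 418.83 − 370.95 = 47.88.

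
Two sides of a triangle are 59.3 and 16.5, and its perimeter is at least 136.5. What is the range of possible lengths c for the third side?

Triangle inequality alone gives 42.8 < c < 75.8.
The perimeter condition gives c ≥ 136.5 − 59.3 − 16.5 = 60.7.
Intersecting the two: 60.7 ≤ c < 75.8.

60.7 ≤ c < 75.8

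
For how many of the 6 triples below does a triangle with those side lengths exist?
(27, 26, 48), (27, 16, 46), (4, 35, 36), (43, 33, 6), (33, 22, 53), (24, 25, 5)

4

(26,27,48): 26+27 > 48 → valid
(16,27,46): 16+27 ≤ 46 → not valid
(4,35,36): 4+35 > 36 → valid
(6,33,43): 6+33 ≤ 43 → not valid
(22,33,53): 22+33 > 53 → valid
(5,24,25): 5+24 > 25 → valid
4 of the 6 triples form a triangle.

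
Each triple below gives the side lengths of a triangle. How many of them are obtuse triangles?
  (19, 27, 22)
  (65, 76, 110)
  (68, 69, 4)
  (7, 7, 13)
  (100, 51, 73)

(19,27,22): 19²+22² = 845 > 729 = 27² → acute
(65,76,110): 65²+76² = 10001 < 12100 = 110² → obtuse
(68,69,4): 4²+68² = 4640 < 4761 = 69² → obtuse
(7,7,13): 7²+7² = 98 < 169 = 13² → obtuse
(100,51,73): 51²+73² = 7930 < 10000 = 100² → obtuse
4 of the 5 are obtuse.

4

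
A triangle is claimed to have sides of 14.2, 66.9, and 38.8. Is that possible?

No

The longest side is 66.9, but the other two sum to only 53.0.
53.0 < 66.9, so the triangle inequality fails.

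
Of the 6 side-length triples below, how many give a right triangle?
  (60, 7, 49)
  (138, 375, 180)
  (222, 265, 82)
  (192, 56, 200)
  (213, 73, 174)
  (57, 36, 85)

(60,7,49): 7+49 ≤ 60, not a triangle
(138,375,180): 138+180 ≤ 375, not a triangle
(222,265,82): 82²+222² = 56008 < 70225 = 265² → obtuse
(192,56,200): 56²+192² = 40000 = 200² → right
(213,73,174): 73²+174² = 35605 < 45369 = 213² → obtuse
(57,36,85): 36²+57² = 4545 < 7225 = 85² → obtuse
1 of the 6 is right.

1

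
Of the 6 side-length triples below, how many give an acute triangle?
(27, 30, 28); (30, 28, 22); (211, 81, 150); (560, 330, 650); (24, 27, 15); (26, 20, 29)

(27,30,28): 27²+28² = 1513 > 900 = 30² → acute
(30,28,22): 22²+28² = 1268 > 900 = 30² → acute
(211,81,150): 81²+150² = 29061 < 44521 = 211² → obtuse
(560,330,650): 330²+560² = 422500 = 650² → right
(24,27,15): 15²+24² = 801 > 729 = 27² → acute
(26,20,29): 20²+26² = 1076 > 841 = 29² → acute
4 of the 6 are acute.

4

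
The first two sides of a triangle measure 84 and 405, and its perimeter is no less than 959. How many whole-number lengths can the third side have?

19

Triangle inequality: 321 < x < 489. Perimeter ≥ 959 gives x ≥ 959 − 84 − 405 = 470.
So 470 ≤ x < 489; integers 470 through 488: 19 values.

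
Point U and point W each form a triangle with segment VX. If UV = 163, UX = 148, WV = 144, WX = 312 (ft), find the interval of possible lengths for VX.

168 < VX < 311

From triangle UVX: |163 − 148| < VX < 163 + 148, i.e. 15 < VX < 311.
From triangle WVX: 168 < VX < 456.
Both must hold, so VX lies in the intersection.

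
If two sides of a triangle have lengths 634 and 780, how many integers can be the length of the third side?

The third side lies in the open interval (146, 1414).
Integers from 147 to 1413 inclusive: 1413 − 147 + 1 = 1267.

1267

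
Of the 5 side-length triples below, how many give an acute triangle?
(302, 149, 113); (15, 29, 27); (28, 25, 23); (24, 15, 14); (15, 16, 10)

(302,149,113): 113+149 ≤ 302, not a triangle
(15,29,27): 15²+27² = 954 > 841 = 29² → acute
(28,25,23): 23²+25² = 1154 > 784 = 28² → acute
(24,15,14): 14²+15² = 421 < 576 = 24² → obtuse
(15,16,10): 10²+15² = 325 > 256 = 16² → acute
3 of the 5 are acute.

3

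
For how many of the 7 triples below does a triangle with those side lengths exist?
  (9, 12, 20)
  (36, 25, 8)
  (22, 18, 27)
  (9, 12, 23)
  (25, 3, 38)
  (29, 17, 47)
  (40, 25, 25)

3

(9,12,20): 9+12 > 20 → valid
(8,25,36): 8+25 ≤ 36 → not valid
(18,22,27): 18+22 > 27 → valid
(9,12,23): 9+12 ≤ 23 → not valid
(3,25,38): 3+25 ≤ 38 → not valid
(17,29,47): 17+29 ≤ 47 → not valid
(25,25,40): 25+25 > 40 → valid
3 of the 7 triples form a triangle.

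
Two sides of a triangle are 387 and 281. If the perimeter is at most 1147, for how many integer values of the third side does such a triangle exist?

373

Triangle inequality: 106 < x < 668. Perimeter ≤ 1147 gives x ≤ 1147 − 387 − 281 = 479.
So 106 < x ≤ 479; integers 107 through 479: 373 values.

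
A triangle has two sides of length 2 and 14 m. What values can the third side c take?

12 < c < 16 (m)

By the triangle inequality, c must be less than 2 + 14 = 16 and greater than |2 − 14| = 12.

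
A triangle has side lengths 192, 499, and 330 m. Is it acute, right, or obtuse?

obtuse

Compare the square of the longest side to the sum of squares of the other two: 192² + 330² = 145764 < 249001 = 499².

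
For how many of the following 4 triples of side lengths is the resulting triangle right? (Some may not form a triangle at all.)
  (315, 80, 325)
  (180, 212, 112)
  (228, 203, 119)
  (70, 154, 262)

(315,80,325): 80²+315² = 105625 = 325² → right
(180,212,112): 112²+180² = 44944 = 212² → right
(228,203,119): 119²+203² = 55370 > 51984 = 228² → acute
(70,154,262): 70+154 ≤ 262, not a triangle
2 of the 4 are right.

2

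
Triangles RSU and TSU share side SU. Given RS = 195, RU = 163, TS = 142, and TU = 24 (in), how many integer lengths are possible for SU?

From triangle RSU: 32 < SU < 358.
From triangle TSU: 118 < SU < 166.
Intersection: 118 < SU < 166, so integers 119 through 165: 47 values.

47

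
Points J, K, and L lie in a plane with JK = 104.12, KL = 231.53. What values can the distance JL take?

127.41 ≤ JL ≤ 335.65

By the triangle inequality, |104.12 − 231.53| ≤ JL ≤ 104.12 + 231.53.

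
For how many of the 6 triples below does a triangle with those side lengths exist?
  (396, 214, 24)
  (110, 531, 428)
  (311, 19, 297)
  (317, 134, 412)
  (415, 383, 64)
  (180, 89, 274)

(24,214,396): 24+214 ≤ 396 → not valid
(110,428,531): 110+428 > 531 → valid
(19,297,311): 19+297 > 311 → valid
(134,317,412): 134+317 > 412 → valid
(64,383,415): 64+383 > 415 → valid
(89,180,274): 89+180 ≤ 274 → not valid
4 of the 6 triples form a triangle.

4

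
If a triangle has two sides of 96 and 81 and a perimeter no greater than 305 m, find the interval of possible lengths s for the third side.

Triangle inequality alone gives 15 < s < 177.
The perimeter condition gives s ≤ 305 − 96 − 81 = 128.
Intersecting the two: 15 < s ≤ 128.

15 < s ≤ 128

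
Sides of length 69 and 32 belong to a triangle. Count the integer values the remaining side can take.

The third side lies in the open interval (37, 101).
Integers from 38 to 100 inclusive: 100 − 38 + 1 = 63.

63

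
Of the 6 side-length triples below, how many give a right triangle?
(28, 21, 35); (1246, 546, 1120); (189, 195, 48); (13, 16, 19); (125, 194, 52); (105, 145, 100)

(28,21,35): 21²+28² = 1225 = 35² → right
(1246,546,1120): 546²+1120² = 1552516 = 1246² → right
(189,195,48): 48²+189² = 38025 = 195² → right
(13,16,19): 13²+16² = 425 > 361 = 19² → acute
(125,194,52): 52+125 ≤ 194, not a triangle
(105,145,100): 100²+105² = 21025 = 145² → right
4 of the 6 are right.

4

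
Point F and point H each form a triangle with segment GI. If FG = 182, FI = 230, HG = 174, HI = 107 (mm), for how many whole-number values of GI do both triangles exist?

From triangle FGI: 48 < GI < 412.
From triangle HGI: 67 < GI < 281.
Intersection: 67 < GI < 281, so integers 68 through 280: 213 values.

213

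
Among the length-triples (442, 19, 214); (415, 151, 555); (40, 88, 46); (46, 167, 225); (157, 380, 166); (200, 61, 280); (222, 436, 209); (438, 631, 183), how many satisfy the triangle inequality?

(19,214,442): 19+214 ≤ 442 → not valid
(151,415,555): 151+415 > 555 → valid
(40,46,88): 40+46 ≤ 88 → not valid
(46,167,225): 46+167 ≤ 225 → not valid
(157,166,380): 157+166 ≤ 380 → not valid
(61,200,280): 61+200 ≤ 280 → not valid
(209,222,436): 209+222 ≤ 436 → not valid
(183,438,631): 183+438 ≤ 631 → not valid
1 of the 8 triples forms a triangle.

1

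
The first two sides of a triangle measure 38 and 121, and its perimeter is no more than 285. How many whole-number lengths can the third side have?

43

Triangle inequality: 83 < x < 159. Perimeter ≤ 285 gives x ≤ 285 − 38 − 121 = 126.
So 83 < x ≤ 126; integers 84 through 126: 43 values.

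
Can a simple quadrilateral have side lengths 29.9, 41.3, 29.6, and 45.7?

A quadrilateral exists iff every side is shorter than the sum of the others — equivalently, the longest side is less than the sum of the rest.
Longest side 45.7 < 100.8 (sum of the remaining 3), so yes.

Yes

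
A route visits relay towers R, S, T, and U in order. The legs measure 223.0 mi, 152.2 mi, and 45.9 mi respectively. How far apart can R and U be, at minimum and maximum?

24.9 ≤ RU ≤ 421.1 mi

The maximum is all hops collinear in one direction: 223.0 + 152.2 + 45.9 = 421.1.
The longest hop is 223.0; the others sum to 198.1. Folding the others back against it leaves at least 223.0 − 198.1 = 24.9.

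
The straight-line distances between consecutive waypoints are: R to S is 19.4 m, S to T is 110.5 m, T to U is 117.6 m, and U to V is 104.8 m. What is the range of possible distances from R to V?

0 ≤ RV ≤ 352.3 m

The maximum is all hops collinear in one direction: 19.4 + 110.5 + 117.6 + 104.8 = 352.3.
The longest hop is 117.6; the others sum to 234.7. Since 117.6 ≤ 234.7, the path can fold back on itself completely, so the minimum distance is 0.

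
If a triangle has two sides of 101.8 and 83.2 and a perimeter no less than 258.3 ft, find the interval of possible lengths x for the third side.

73.3 ≤ x < 185.0 ft

Triangle inequality alone gives 18.6 < x < 185.0.
The perimeter condition gives x ≥ 258.3 − 101.8 − 83.2 = 73.3.
Intersecting the two: 73.3 ≤ x < 185.0.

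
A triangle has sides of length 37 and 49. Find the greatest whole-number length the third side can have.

85

The third side must be strictly less than 37 + 49 = 86.
The largest integer below 86 is 85.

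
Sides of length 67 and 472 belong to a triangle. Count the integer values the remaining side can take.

The third side lies in the open interval (405, 539).
Integers from 406 to 538 inclusive: 538 − 406 + 1 = 133.

133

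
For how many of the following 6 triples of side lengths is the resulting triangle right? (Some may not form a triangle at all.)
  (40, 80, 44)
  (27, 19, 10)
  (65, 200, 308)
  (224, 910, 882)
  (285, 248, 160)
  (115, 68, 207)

1

(40,80,44): 40²+44² = 3536 < 6400 = 80² → obtuse
(27,19,10): 10²+19² = 461 < 729 = 27² → obtuse
(65,200,308): 65+200 ≤ 308, not a triangle
(224,910,882): 224²+882² = 828100 = 910² → right
(285,248,160): 160²+248² = 87104 > 81225 = 285² → acute
(115,68,207): 68+115 ≤ 207, not a triangle
1 of the 6 is right.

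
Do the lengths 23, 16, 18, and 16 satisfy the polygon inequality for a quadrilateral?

A quadrilateral exists iff every side is shorter than the sum of the others — equivalently, the longest side is less than the sum of the rest.
Longest side 23 < 50 (sum of the remaining 3), so yes.

Yes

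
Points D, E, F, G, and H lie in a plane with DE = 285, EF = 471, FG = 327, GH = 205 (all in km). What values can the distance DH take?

The maximum is all hops collinear in one direction: 285 + 471 + 327 + 205 = 1288.
The longest hop is 471; the others sum to 817. Since 471 ≤ 817, the path can fold back on itself completely, so the minimum distance is 0.

0 ≤ DH ≤ 1288 km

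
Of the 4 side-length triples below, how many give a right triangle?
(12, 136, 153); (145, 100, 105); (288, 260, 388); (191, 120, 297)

(12,136,153): 12+136 ≤ 153, not a triangle
(145,100,105): 100²+105² = 21025 = 145² → right
(288,260,388): 260²+288² = 150544 = 388² → right
(191,120,297): 120²+191² = 50881 < 88209 = 297² → obtuse
2 of the 4 are right.

2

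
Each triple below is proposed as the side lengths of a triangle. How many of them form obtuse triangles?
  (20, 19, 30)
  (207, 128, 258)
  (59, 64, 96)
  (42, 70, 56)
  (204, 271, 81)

(20,19,30): 19²+20² = 761 < 900 = 30² → obtuse
(207,128,258): 128²+207² = 59233 < 66564 = 258² → obtuse
(59,64,96): 59²+64² = 7577 < 9216 = 96² → obtuse
(42,70,56): 42²+56² = 4900 = 70² → right
(204,271,81): 81²+204² = 48177 < 73441 = 271² → obtuse
4 of the 5 are obtuse.

4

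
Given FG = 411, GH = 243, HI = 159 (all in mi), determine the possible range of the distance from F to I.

The maximum is all hops collinear in one direction: 411 + 243 + 159 = 813.
The longest hop is 411; the others sum to 402. Folding the others back against it leaves at least 411 − 402 = 9.

9 ≤ FI ≤ 813 mi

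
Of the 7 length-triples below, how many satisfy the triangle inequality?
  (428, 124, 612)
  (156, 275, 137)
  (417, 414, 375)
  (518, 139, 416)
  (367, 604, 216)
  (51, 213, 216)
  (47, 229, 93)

4

(124,428,612): 124+428 ≤ 612 → not valid
(137,156,275): 137+156 > 275 → valid
(375,414,417): 375+414 > 417 → valid
(139,416,518): 139+416 > 518 → valid
(216,367,604): 216+367 ≤ 604 → not valid
(51,213,216): 51+213 > 216 → valid
(47,93,229): 47+93 ≤ 229 → not valid
4 of the 7 triples form a triangle.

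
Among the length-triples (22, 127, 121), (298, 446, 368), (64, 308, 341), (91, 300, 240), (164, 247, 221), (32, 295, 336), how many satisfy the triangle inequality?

5

(22,121,127): 22+121 > 127 → valid
(298,368,446): 298+368 > 446 → valid
(64,308,341): 64+308 > 341 → valid
(91,240,300): 91+240 > 300 → valid
(164,221,247): 164+221 > 247 → valid
(32,295,336): 32+295 ≤ 336 → not valid
5 of the 6 triples form a triangle.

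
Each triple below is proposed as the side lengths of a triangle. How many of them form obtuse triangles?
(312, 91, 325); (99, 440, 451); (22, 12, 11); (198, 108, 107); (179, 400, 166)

(312,91,325): 91²+312² = 105625 = 325² → right
(99,440,451): 99²+440² = 203401 = 451² → right
(22,12,11): 11²+12² = 265 < 484 = 22² → obtuse
(198,108,107): 107²+108² = 23113 < 39204 = 198² → obtuse
(179,400,166): 166+179 ≤ 400, not a triangle
2 of the 5 are obtuse.

2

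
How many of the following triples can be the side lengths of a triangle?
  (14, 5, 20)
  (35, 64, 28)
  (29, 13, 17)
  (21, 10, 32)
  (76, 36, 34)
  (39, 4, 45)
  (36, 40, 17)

(5,14,20): 5+14 ≤ 20 → not valid
(28,35,64): 28+35 ≤ 64 → not valid
(13,17,29): 13+17 > 29 → valid
(10,21,32): 10+21 ≤ 32 → not valid
(34,36,76): 34+36 ≤ 76 → not valid
(4,39,45): 4+39 ≤ 45 → not valid
(17,36,40): 17+36 > 40 → valid
2 of the 7 triples form a triangle.

2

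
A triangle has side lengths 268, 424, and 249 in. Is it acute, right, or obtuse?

obtuse

Compare the square of the longest side to the sum of squares of the other two: 249² + 268² = 133825 < 179776 = 424².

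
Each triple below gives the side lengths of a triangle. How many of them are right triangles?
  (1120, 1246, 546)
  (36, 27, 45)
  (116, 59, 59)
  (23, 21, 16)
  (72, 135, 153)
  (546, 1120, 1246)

(1120,1246,546): 546²+1120² = 1552516 = 1246² → right
(36,27,45): 27²+36² = 2025 = 45² → right
(116,59,59): 59²+59² = 6962 < 13456 = 116² → obtuse
(23,21,16): 16²+21² = 697 > 529 = 23² → acute
(72,135,153): 72²+135² = 23409 = 153² → right
(546,1120,1246): 546²+1120² = 1552516 = 1246² → right
4 of the 6 are right.

4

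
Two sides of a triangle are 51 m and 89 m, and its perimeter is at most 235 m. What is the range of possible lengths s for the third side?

Triangle inequality alone gives 38 < s < 140.
The perimeter condition gives s ≤ 235 − 51 − 89 = 95.
Intersecting the two: 38 < s ≤ 95.

38 < s ≤ 95 m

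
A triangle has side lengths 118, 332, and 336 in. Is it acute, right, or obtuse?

Compare the square of the longest side to the sum of squares of the other two: 118² + 332² = 124148 > 112896 = 336².

acute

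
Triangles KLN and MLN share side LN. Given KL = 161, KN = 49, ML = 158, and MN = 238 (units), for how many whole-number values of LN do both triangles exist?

From triangle KLN: 112 < LN < 210.
From triangle MLN: 80 < LN < 396.
Intersection: 112 < LN < 210, so integers 113 through 209: 97 values.

97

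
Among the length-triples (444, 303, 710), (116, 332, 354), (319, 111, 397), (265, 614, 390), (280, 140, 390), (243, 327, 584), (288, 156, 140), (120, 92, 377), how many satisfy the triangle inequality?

(303,444,710): 303+444 > 710 → valid
(116,332,354): 116+332 > 354 → valid
(111,319,397): 111+319 > 397 → valid
(265,390,614): 265+390 > 614 → valid
(140,280,390): 140+280 > 390 → valid
(243,327,584): 243+327 ≤ 584 → not valid
(140,156,288): 140+156 > 288 → valid
(92,120,377): 92+120 ≤ 377 → not valid
6 of the 8 triples form a triangle.

6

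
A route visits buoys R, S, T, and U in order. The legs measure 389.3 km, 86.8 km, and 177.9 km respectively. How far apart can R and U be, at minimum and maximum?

The maximum is all hops collinear in one direction: 389.3 + 86.8 + 177.9 = 654.0.
The longest hop is 389.3; the others sum to 264.7. Folding the others back against it leaves at least 389.3 − 264.7 = 124.6.

124.6 ≤ RU ≤ 654.0 km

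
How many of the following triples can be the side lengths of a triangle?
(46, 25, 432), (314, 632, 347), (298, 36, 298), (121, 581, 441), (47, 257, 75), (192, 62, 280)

2

(25,46,432): 25+46 ≤ 432 → not valid
(314,347,632): 314+347 > 632 → valid
(36,298,298): 36+298 > 298 → valid
(121,441,581): 121+441 ≤ 581 → not valid
(47,75,257): 47+75 ≤ 257 → not valid
(62,192,280): 62+192 ≤ 280 → not valid
2 of the 6 triples form a triangle.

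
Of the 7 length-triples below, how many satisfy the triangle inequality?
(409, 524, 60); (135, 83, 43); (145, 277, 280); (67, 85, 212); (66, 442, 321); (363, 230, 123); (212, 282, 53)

(60,409,524): 60+409 ≤ 524 → not valid
(43,83,135): 43+83 ≤ 135 → not valid
(145,277,280): 145+277 > 280 → valid
(67,85,212): 67+85 ≤ 212 → not valid
(66,321,442): 66+321 ≤ 442 → not valid
(123,230,363): 123+230 ≤ 363 → not valid
(53,212,282): 53+212 ≤ 282 → not valid
1 of the 7 triples forms a triangle.

1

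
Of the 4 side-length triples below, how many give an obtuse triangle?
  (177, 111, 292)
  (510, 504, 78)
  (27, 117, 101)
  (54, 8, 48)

2

(177,111,292): 111+177 ≤ 292, not a triangle
(510,504,78): 78²+504² = 260100 = 510² → right
(27,117,101): 27²+101² = 10930 < 13689 = 117² → obtuse
(54,8,48): 8²+48² = 2368 < 2916 = 54² → obtuse
2 of the 4 are obtuse.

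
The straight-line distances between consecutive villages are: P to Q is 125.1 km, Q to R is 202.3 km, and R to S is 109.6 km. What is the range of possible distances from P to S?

0 ≤ PS ≤ 437.0 km

The maximum is all hops collinear in one direction: 125.1 + 202.3 + 109.6 = 437.0.
The longest hop is 202.3; the others sum to 234.7. Since 202.3 ≤ 234.7, the path can fold back on itself completely, so the minimum distance is 0.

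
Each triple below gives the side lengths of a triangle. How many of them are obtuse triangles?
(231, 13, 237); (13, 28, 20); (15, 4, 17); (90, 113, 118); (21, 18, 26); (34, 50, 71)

(231,13,237): 13²+231² = 53530 < 56169 = 237² → obtuse
(13,28,20): 13²+20² = 569 < 784 = 28² → obtuse
(15,4,17): 4²+15² = 241 < 289 = 17² → obtuse
(90,113,118): 90²+113² = 20869 > 13924 = 118² → acute
(21,18,26): 18²+21² = 765 > 676 = 26² → acute
(34,50,71): 34²+50² = 3656 < 5041 = 71² → obtuse
4 of the 6 are obtuse.

4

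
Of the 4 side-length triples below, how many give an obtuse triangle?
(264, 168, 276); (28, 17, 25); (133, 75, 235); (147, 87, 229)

1

(264,168,276): 168²+264² = 97920 > 76176 = 276² → acute
(28,17,25): 17²+25² = 914 > 784 = 28² → acute
(133,75,235): 75+133 ≤ 235, not a triangle
(147,87,229): 87²+147² = 29178 < 52441 = 229² → obtuse
1 of the 4 is obtuse.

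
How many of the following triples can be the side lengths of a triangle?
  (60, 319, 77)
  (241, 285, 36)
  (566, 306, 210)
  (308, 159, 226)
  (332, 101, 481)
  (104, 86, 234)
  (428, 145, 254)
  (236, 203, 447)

(60,77,319): 60+77 ≤ 319 → not valid
(36,241,285): 36+241 ≤ 285 → not valid
(210,306,566): 210+306 ≤ 566 → not valid
(159,226,308): 159+226 > 308 → valid
(101,332,481): 101+332 ≤ 481 → not valid
(86,104,234): 86+104 ≤ 234 → not valid
(145,254,428): 145+254 ≤ 428 → not valid
(203,236,447): 203+236 ≤ 447 → not valid
1 of the 8 triples forms a triangle.

1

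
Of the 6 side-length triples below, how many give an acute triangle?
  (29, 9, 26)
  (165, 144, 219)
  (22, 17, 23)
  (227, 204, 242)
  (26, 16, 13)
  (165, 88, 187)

(29,9,26): 9²+26² = 757 < 841 = 29² → obtuse
(165,144,219): 144²+165² = 47961 = 219² → right
(22,17,23): 17²+22² = 773 > 529 = 23² → acute
(227,204,242): 204²+227² = 93145 > 58564 = 242² → acute
(26,16,13): 13²+16² = 425 < 676 = 26² → obtuse
(165,88,187): 88²+165² = 34969 = 187² → right
2 of the 6 are acute.

2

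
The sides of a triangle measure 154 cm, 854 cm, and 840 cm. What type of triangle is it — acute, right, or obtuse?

right

Compare the square of the longest side to the sum of squares of the other two: 154² + 840² = 729316 = 854².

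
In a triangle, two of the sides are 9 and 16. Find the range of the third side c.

By the triangle inequality, c must be less than 9 + 16 = 25 and greater than |9 − 16| = 7.

7 < c < 25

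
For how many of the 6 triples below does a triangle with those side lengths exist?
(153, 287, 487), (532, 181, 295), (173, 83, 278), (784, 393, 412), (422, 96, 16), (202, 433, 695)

(153,287,487): 153+287 ≤ 487 → not valid
(181,295,532): 181+295 ≤ 532 → not valid
(83,173,278): 83+173 ≤ 278 → not valid
(393,412,784): 393+412 > 784 → valid
(16,96,422): 16+96 ≤ 422 → not valid
(202,433,695): 202+433 ≤ 695 → not valid
1 of the 6 triples forms a triangle.

1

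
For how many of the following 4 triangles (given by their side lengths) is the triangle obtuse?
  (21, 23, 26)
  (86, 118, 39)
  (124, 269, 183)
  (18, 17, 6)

2

(21,23,26): 21²+23² = 970 > 676 = 26² → acute
(86,118,39): 39²+86² = 8917 < 13924 = 118² → obtuse
(124,269,183): 124²+183² = 48865 < 72361 = 269² → obtuse
(18,17,6): 6²+17² = 325 > 324 = 18² → acute
2 of the 4 are obtuse.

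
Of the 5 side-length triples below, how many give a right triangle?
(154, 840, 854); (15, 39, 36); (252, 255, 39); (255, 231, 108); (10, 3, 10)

4

(154,840,854): 154²+840² = 729316 = 854² → right
(15,39,36): 15²+36² = 1521 = 39² → right
(252,255,39): 39²+252² = 65025 = 255² → right
(255,231,108): 108²+231² = 65025 = 255² → right
(10,3,10): 3²+10² = 109 > 100 = 10² → acute
4 of the 5 are right.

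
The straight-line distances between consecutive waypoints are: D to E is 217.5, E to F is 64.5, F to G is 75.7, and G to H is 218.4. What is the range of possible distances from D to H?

The maximum is all hops collinear in one direction: 217.5 + 64.5 + 75.7 + 218.4 = 576.1.
The longest hop is 218.4; the others sum to 357.7. Since 218.4 ≤ 357.7, the path can fold back on itself completely, so the minimum distance is 0.

0 ≤ DH ≤ 576.1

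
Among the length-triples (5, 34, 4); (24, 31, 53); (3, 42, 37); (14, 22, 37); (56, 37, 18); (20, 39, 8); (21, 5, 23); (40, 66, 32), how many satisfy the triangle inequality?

3

(4,5,34): 4+5 ≤ 34 → not valid
(24,31,53): 24+31 > 53 → valid
(3,37,42): 3+37 ≤ 42 → not valid
(14,22,37): 14+22 ≤ 37 → not valid
(18,37,56): 18+37 ≤ 56 → not valid
(8,20,39): 8+20 ≤ 39 → not valid
(5,21,23): 5+21 > 23 → valid
(32,40,66): 32+40 > 66 → valid
3 of the 8 triples form a triangle.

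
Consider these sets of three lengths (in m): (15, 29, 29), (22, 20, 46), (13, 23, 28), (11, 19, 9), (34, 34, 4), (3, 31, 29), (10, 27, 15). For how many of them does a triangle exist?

5

(15,29,29): 15+29 > 29 → valid
(20,22,46): 20+22 ≤ 46 → not valid
(13,23,28): 13+23 > 28 → valid
(9,11,19): 9+11 > 19 → valid
(4,34,34): 4+34 > 34 → valid
(3,29,31): 3+29 > 31 → valid
(10,15,27): 10+15 ≤ 27 → not valid
5 of the 7 triples form a triangle.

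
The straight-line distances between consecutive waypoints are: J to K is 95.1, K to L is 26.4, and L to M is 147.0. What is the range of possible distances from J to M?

The maximum is all hops collinear in one direction: 95.1 + 26.4 + 147.0 = 268.5.
The longest hop is 147.0; the others sum to 121.5. Folding the others back against it leaves at least 147.0 − 121.5 = 25.5.

25.5 ≤ JM ≤ 268.5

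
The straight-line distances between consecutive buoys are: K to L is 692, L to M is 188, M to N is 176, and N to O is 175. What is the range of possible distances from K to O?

The maximum is all hops collinear in one direction: 692 + 188 + 176 + 175 = 1231.
The longest hop is 692; the others sum to 539. Folding the others back against it leaves at least 692 − 539 = 153.

153 ≤ KO ≤ 1231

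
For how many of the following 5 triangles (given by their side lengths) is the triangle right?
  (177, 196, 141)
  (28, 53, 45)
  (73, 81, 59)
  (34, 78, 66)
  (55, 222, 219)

(177,196,141): 141²+177² = 51210 > 38416 = 196² → acute
(28,53,45): 28²+45² = 2809 = 53² → right
(73,81,59): 59²+73² = 8810 > 6561 = 81² → acute
(34,78,66): 34²+66² = 5512 < 6084 = 78² → obtuse
(55,222,219): 55²+219² = 50986 > 49284 = 222² → acute
1 of the 5 is right.

1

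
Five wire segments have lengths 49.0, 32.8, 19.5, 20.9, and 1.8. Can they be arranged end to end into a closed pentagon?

Yes

A pentagon exists iff every side is shorter than the sum of the others — equivalently, the longest side is less than the sum of the rest.
Longest side 49.0 < 75.0 (sum of the remaining 4), so yes.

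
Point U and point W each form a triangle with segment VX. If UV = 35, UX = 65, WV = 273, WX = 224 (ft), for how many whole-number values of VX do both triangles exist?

50

From triangle UVX: 30 < VX < 100.
From triangle WVX: 49 < VX < 497.
Intersection: 49 < VX < 100, so integers 50 through 99: 50 values.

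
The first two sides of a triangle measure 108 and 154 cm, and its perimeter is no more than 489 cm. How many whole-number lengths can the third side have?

Triangle inequality: 46 < x < 262. Perimeter ≤ 489 gives x ≤ 489 − 108 − 154 = 227.
So 46 < x ≤ 227; integers 47 through 227: 181 values.

181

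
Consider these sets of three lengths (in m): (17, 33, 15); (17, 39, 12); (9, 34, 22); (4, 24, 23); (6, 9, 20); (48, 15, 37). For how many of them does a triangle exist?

2

(15,17,33): 15+17 ≤ 33 → not valid
(12,17,39): 12+17 ≤ 39 → not valid
(9,22,34): 9+22 ≤ 34 → not valid
(4,23,24): 4+23 > 24 → valid
(6,9,20): 6+9 ≤ 20 → not valid
(15,37,48): 15+37 > 48 → valid
2 of the 6 triples form a triangle.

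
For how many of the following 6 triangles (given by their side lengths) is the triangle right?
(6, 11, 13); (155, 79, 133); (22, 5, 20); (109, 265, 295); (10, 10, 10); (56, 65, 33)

1

(6,11,13): 6²+11² = 157 < 169 = 13² → obtuse
(155,79,133): 79²+133² = 23930 < 24025 = 155² → obtuse
(22,5,20): 5²+20² = 425 < 484 = 22² → obtuse
(109,265,295): 109²+265² = 82106 < 87025 = 295² → obtuse
(10,10,10): 10²+10² = 200 > 100 = 10² → acute
(56,65,33): 33²+56² = 4225 = 65² → right
1 of the 6 is right.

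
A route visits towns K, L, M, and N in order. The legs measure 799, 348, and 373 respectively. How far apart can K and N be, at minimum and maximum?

78 ≤ KN ≤ 1520

The maximum is all hops collinear in one direction: 799 + 348 + 373 = 1520.
The longest hop is 799; the others sum to 721. Folding the others back against it leaves at least 799 − 721 = 78.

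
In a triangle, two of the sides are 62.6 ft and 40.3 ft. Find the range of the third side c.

22.3 < c < 102.9 (ft)

By the triangle inequality, c must be less than 62.6 + 40.3 = 102.9 and greater than |62.6 − 40.3| = 22.3.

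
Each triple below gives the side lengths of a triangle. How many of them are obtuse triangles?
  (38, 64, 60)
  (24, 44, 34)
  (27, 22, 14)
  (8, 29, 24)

3

(38,64,60): 38²+60² = 5044 > 4096 = 64² → acute
(24,44,34): 24²+34² = 1732 < 1936 = 44² → obtuse
(27,22,14): 14²+22² = 680 < 729 = 27² → obtuse
(8,29,24): 8²+24² = 640 < 841 = 29² → obtuse
3 of the 4 are obtuse.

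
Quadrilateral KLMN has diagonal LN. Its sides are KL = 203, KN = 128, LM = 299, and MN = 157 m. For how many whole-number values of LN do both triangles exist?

From triangle KLN: 75 < LN < 331.
From triangle MLN: 142 < LN < 456.
Intersection: 142 < LN < 331, so integers 143 through 330: 188 values.

188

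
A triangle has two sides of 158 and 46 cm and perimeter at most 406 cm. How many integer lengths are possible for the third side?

Triangle inequality: 112 < x < 204. Perimeter ≤ 406 gives x ≤ 406 − 158 − 46 = 202.
So 112 < x ≤ 202; integers 113 through 202: 90 values.

90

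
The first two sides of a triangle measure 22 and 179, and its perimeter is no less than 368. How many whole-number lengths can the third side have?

Triangle inequality: 157 < x < 201. Perimeter ≥ 368 gives x ≥ 368 − 22 − 179 = 167.
So 167 ≤ x < 201; integers 167 through 200: 34 values.

34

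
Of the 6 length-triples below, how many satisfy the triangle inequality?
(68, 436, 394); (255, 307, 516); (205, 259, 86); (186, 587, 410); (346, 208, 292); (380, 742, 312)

(68,394,436): 68+394 > 436 → valid
(255,307,516): 255+307 > 516 → valid
(86,205,259): 86+205 > 259 → valid
(186,410,587): 186+410 > 587 → valid
(208,292,346): 208+292 > 346 → valid
(312,380,742): 312+380 ≤ 742 → not valid
5 of the 6 triples form a triangle.

5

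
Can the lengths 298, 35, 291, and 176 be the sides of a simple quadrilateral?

A quadrilateral exists iff every side is shorter than the sum of the others — equivalently, the longest side is less than the sum of the rest.
Longest side 298 < 502 (sum of the remaining 3), so yes.

Yes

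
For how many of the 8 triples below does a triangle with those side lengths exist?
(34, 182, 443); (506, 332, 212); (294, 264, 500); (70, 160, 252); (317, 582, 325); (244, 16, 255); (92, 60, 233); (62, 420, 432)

(34,182,443): 34+182 ≤ 443 → not valid
(212,332,506): 212+332 > 506 → valid
(264,294,500): 264+294 > 500 → valid
(70,160,252): 70+160 ≤ 252 → not valid
(317,325,582): 317+325 > 582 → valid
(16,244,255): 16+244 > 255 → valid
(60,92,233): 60+92 ≤ 233 → not valid
(62,420,432): 62+420 > 432 → valid
5 of the 8 triples form a triangle.

5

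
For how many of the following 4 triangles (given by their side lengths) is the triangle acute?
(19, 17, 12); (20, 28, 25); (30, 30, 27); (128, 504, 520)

3

(19,17,12): 12²+17² = 433 > 361 = 19² → acute
(20,28,25): 20²+25² = 1025 > 784 = 28² → acute
(30,30,27): 27²+30² = 1629 > 900 = 30² → acute
(128,504,520): 128²+504² = 270400 = 520² → right
3 of the 4 are acute.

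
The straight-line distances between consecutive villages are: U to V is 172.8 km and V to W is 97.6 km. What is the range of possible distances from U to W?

By the triangle inequality, |172.8 − 97.6| ≤ UW ≤ 172.8 + 97.6.

75.2 ≤ UW ≤ 270.4 km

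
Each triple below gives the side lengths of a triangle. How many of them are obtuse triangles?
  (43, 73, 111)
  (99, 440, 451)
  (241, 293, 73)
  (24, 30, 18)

(43,73,111): 43²+73² = 7178 < 12321 = 111² → obtuse
(99,440,451): 99²+440² = 203401 = 451² → right
(241,293,73): 73²+241² = 63410 < 85849 = 293² → obtuse
(24,30,18): 18²+24² = 900 = 30² → right
2 of the 4 are obtuse.

2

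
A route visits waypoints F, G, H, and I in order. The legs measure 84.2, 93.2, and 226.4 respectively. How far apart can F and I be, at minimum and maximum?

The maximum is all hops collinear in one direction: 84.2 + 93.2 + 226.4 = 403.8.
The longest hop is 226.4; the others sum to 177.4. Folding the others back against it leaves at least 226.4 − 177.4 = 49.0.

49.0 ≤ FI ≤ 403.8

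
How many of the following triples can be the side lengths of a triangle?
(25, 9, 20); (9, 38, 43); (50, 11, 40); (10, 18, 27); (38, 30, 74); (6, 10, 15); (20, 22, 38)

6

(9,20,25): 9+20 > 25 → valid
(9,38,43): 9+38 > 43 → valid
(11,40,50): 11+40 > 50 → valid
(10,18,27): 10+18 > 27 → valid
(30,38,74): 30+38 ≤ 74 → not valid
(6,10,15): 6+10 > 15 → valid
(20,22,38): 20+22 > 38 → valid
6 of the 7 triples form a triangle.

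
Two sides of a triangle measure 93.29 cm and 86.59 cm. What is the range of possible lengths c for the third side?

6.70 < c < 179.88 (cm)

By the triangle inequality, c must be less than 93.29 + 86.59 = 179.88 and greater than |93.29 − 86.59| = 6.70.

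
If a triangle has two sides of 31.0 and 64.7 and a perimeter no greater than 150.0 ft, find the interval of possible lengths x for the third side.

Triangle inequality alone gives 33.7 < x < 95.7.
The perimeter condition gives x ≤ 150.0 − 31.0 − 64.7 = 54.3.
Intersecting the two: 33.7 < x ≤ 54.3.

33.7 < x ≤ 54.3 ft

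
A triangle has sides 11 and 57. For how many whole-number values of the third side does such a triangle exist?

The third side lies in the open interval (46, 68).
Integers from 47 to 67 inclusive: 67 − 47 + 1 = 21.

21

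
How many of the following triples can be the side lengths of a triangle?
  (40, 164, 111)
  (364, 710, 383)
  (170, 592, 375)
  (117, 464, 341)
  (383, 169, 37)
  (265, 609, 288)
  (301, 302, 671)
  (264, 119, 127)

(40,111,164): 40+111 ≤ 164 → not valid
(364,383,710): 364+383 > 710 → valid
(170,375,592): 170+375 ≤ 592 → not valid
(117,341,464): 117+341 ≤ 464 → not valid
(37,169,383): 37+169 ≤ 383 → not valid
(265,288,609): 265+288 ≤ 609 → not valid
(301,302,671): 301+302 ≤ 671 → not valid
(119,127,264): 119+127 ≤ 264 → not valid
1 of the 8 triples forms a triangle.

1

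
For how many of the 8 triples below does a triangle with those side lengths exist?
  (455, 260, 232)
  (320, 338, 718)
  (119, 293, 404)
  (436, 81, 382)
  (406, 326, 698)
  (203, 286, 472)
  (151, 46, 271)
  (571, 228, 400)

(232,260,455): 232+260 > 455 → valid
(320,338,718): 320+338 ≤ 718 → not valid
(119,293,404): 119+293 > 404 → valid
(81,382,436): 81+382 > 436 → valid
(326,406,698): 326+406 > 698 → valid
(203,286,472): 203+286 > 472 → valid
(46,151,271): 46+151 ≤ 271 → not valid
(228,400,571): 228+400 > 571 → valid
6 of the 8 triples form a triangle.

6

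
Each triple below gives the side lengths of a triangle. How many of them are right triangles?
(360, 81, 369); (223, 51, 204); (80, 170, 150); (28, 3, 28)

(360,81,369): 81²+360² = 136161 = 369² → right
(223,51,204): 51²+204² = 44217 < 49729 = 223² → obtuse
(80,170,150): 80²+150² = 28900 = 170² → right
(28,3,28): 3²+28² = 793 > 784 = 28² → acute
2 of the 4 are right.

2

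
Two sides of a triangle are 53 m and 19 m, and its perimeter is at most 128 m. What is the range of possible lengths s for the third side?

34 < s ≤ 56

Triangle inequality alone gives 34 < s < 72.
The perimeter condition gives s ≤ 128 − 53 − 19 = 56.
Intersecting the two: 34 < s ≤ 56.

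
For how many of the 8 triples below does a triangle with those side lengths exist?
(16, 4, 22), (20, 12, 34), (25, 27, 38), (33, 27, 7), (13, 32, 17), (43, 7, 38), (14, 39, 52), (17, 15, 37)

(4,16,22): 4+16 ≤ 22 → not valid
(12,20,34): 12+20 ≤ 34 → not valid
(25,27,38): 25+27 > 38 → valid
(7,27,33): 7+27 > 33 → valid
(13,17,32): 13+17 ≤ 32 → not valid
(7,38,43): 7+38 > 43 → valid
(14,39,52): 14+39 > 52 → valid
(15,17,37): 15+17 ≤ 37 → not valid
4 of the 8 triples form a triangle.

4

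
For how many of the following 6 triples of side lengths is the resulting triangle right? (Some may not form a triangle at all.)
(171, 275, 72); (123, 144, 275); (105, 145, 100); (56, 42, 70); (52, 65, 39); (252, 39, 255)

(171,275,72): 72+171 ≤ 275, not a triangle
(123,144,275): 123+144 ≤ 275, not a triangle
(105,145,100): 100²+105² = 21025 = 145² → right
(56,42,70): 42²+56² = 4900 = 70² → right
(52,65,39): 39²+52² = 4225 = 65² → right
(252,39,255): 39²+252² = 65025 = 255² → right
4 of the 6 are right.

4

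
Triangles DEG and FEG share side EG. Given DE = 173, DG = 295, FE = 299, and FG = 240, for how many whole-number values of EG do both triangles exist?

345

From triangle DEG: 122 < EG < 468.
From triangle FEG: 59 < EG < 539.
Intersection: 122 < EG < 468, so integers 123 through 467: 345 values.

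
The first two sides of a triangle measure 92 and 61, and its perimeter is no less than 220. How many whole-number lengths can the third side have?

Triangle inequality: 31 < x < 153. Perimeter ≥ 220 gives x ≥ 220 − 92 − 61 = 67.
So 67 ≤ x < 153; integers 67 through 152: 86 values.

86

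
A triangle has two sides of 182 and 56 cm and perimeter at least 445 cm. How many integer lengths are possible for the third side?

31

Triangle inequality: 126 < x < 238. Perimeter ≥ 445 gives x ≥ 445 − 182 − 56 = 207.
So 207 ≤ x < 238; integers 207 through 237: 31 values.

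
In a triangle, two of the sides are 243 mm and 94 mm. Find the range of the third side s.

149 < s < 337 (mm)

By the triangle inequality, s must be less than 243 + 94 = 337 and greater than |243 − 94| = 149.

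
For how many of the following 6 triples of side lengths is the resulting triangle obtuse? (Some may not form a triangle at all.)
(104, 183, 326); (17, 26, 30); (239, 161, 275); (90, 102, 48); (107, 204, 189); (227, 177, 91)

1

(104,183,326): 104+183 ≤ 326, not a triangle
(17,26,30): 17²+26² = 965 > 900 = 30² → acute
(239,161,275): 161²+239² = 83042 > 75625 = 275² → acute
(90,102,48): 48²+90² = 10404 = 102² → right
(107,204,189): 107²+189² = 47170 > 41616 = 204² → acute
(227,177,91): 91²+177² = 39610 < 51529 = 227² → obtuse
1 of the 6 is obtuse.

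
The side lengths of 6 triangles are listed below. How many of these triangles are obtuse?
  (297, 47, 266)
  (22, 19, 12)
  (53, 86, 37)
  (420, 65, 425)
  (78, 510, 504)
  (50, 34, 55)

(297,47,266): 47²+266² = 72965 < 88209 = 297² → obtuse
(22,19,12): 12²+19² = 505 > 484 = 22² → acute
(53,86,37): 37²+53² = 4178 < 7396 = 86² → obtuse
(420,65,425): 65²+420² = 180625 = 425² → right
(78,510,504): 78²+504² = 260100 = 510² → right
(50,34,55): 34²+50² = 3656 > 3025 = 55² → acute
2 of the 6 are obtuse.

2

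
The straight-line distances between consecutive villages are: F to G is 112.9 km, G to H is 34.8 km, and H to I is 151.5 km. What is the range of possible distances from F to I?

The maximum is all hops collinear in one direction: 112.9 + 34.8 + 151.5 = 299.2.
The longest hop is 151.5; the others sum to 147.7. Folding the others back against it leaves at least 151.5 − 147.7 = 3.8.

3.8 ≤ FI ≤ 299.2 km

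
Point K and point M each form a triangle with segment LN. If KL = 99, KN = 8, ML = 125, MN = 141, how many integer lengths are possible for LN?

From triangle KLN: 91 < LN < 107.
From triangle MLN: 16 < LN < 266.
Intersection: 91 < LN < 107, so integers 92 through 106: 15 values.

15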